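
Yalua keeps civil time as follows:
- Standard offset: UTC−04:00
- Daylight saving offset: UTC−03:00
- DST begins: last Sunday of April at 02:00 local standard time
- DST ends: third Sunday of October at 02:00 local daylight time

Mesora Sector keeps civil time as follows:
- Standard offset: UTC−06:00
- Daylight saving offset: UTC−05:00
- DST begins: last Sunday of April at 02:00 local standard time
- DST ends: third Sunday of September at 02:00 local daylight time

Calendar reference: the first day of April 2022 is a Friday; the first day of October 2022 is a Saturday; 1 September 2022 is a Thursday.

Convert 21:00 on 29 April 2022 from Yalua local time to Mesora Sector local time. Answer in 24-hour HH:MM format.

1 April 2022 is a Friday, so Sundays fall on 3, 10, 17, 24; the last is April 24.
1 October 2022 is a Saturday, so the first Sunday is October 2 and the third is October 16.
29 April 2022 falls between 24 April and 16 October, so daylight saving is in effect and Yalua is at UTC−03:00.
21:00 Yalua + 3h = 00:00 UTC (rolling into the next day, 30 April 2022).
1 April 2022 is a Friday, so Sundays fall on 3, 10, 17, 24; the last is April 24.
1 September 2022 is a Thursday, so the first Sunday is September 4 and the third is September 18.
At the standard offset (UTC−06:00), 00:00 UTC − 6h = 18:00 Mesora Sector standard time (rolling into the previous day, 29 April 2022).
The standard-time date in Mesora Sector, 29 April 2022, lies within the daylight-saving period (24 April – 18 September), so Mesora Sector is on daylight time, UTC−05:00.
00:00 UTC − 5h = 19:00 Mesora Sector (rolling into the previous day, 29 April 2022).

19:00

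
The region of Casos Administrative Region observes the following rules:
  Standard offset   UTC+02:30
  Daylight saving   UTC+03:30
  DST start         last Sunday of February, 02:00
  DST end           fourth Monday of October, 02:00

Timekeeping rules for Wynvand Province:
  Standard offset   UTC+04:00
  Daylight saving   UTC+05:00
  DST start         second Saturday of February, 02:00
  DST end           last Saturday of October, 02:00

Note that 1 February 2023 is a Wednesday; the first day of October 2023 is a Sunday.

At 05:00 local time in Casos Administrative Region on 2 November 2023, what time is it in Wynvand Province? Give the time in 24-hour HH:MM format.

06:30

1 February 2023 is a Wednesday, so Sundays fall on 5, 12, 19, 26; the last is February 26.
1 October 2023 is a Sunday, so the first Monday is October 2 and the fourth is October 23.
Daylight saving runs 26 February – 23 October; 2 November 2023 is outside that window, so Casos Administrative Region is on standard time at UTC+02:30.
05:00 Casos Administrative Region − 2h30m = 02:30 UTC.
1 February 2023 is a Wednesday, so the first Saturday is February 4 and the second is February 11.
1 October 2023 is a Sunday, so Saturdays fall on 7, 14, 21, 28; the last is October 28.
At the standard offset (UTC+04:00), 02:30 UTC + 4h = 06:30 Wynvand Province standard time.
The standard-time date in Wynvand Province, 2 November 2023, does not fall between 11 February and 28 October, so daylight saving is not in effect and Wynvand Province is at UTC+04:00.
02:30 UTC + 4h = 06:30 Wynvand Province.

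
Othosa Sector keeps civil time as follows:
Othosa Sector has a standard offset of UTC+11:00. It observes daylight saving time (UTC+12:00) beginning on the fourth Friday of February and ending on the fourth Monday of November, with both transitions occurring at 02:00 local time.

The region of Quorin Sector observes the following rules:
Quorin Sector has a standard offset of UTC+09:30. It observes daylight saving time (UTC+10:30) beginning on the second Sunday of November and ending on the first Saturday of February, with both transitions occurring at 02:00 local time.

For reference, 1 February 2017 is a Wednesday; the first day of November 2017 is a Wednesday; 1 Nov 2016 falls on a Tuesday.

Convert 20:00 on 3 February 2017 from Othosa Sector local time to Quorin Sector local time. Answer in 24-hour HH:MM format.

19:30

1 February 2017 is a Wednesday, so the first Friday is February 3 and the fourth is February 24.
1 November 2017 is a Wednesday, so the first Monday is November 6 and the fourth is November 27.
3 February 2017 does not fall between 24 February and 27 November, so daylight saving is not in effect and Othosa Sector is at UTC+11:00.
20:00 Othosa Sector − 11h = 09:00 UTC.
1 November 2016 is a Tuesday, so the first Sunday is November 6 and the second is November 13.
1 February 2017 is a Wednesday, so the first Saturday is February 4.
At the standard offset (UTC+09:30), 09:00 UTC + 9h30m = 18:30 Quorin Sector standard time.
The standard-time date in Quorin Sector, 3 February 2017, falls between 13 November 2016 and 4 February 2017, so daylight saving is in effect and Quorin Sector is at UTC+10:30.
09:00 UTC + 10h30m = 19:30 Quorin Sector.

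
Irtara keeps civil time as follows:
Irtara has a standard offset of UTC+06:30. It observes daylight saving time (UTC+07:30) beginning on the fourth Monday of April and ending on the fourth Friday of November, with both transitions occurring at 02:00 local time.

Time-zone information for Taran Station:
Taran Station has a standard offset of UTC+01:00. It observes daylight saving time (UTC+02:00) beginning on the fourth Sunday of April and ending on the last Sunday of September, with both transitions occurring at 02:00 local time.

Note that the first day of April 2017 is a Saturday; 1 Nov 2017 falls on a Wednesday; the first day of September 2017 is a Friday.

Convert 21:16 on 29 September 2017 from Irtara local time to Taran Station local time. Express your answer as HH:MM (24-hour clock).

14:46

1 April 2017 is a Saturday, so the first Monday is April 3 and the fourth is April 24.
1 November 2017 is a Wednesday, so the first Friday is November 3 and the fourth is November 24.
29 September 2017 falls between 24 April and 24 November, so daylight saving is in effect and Irtara is at UTC+07:30.
21:16 Irtara − 7h30m = 13:46 UTC.
1 April 2017 is a Saturday, so the first Sunday is April 2 and the fourth is April 23.
1 September 2017 is a Friday, so Sundays fall on 3, 10, 17, 24; the last is September 24.
At the standard offset (UTC+01:00), 13:46 UTC + 1h = 14:46 Taran Station standard time.
Daylight saving runs 23 April – 24 September; the standard-time date in Taran Station, 29 September 2017, is outside that window, so Taran Station is on standard time at UTC+01:00.
13:46 UTC + 1h = 14:46 Taran Station.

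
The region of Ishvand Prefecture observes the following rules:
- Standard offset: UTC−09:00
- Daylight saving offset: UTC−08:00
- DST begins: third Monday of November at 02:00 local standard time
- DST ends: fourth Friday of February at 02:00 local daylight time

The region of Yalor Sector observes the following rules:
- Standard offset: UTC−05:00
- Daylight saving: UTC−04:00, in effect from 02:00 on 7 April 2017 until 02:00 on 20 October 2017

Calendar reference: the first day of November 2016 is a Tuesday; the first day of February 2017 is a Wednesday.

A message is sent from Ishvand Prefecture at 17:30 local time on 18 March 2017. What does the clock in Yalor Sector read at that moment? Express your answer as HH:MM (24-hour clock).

1 November 2016 is a Tuesday, so the first Monday is November 7 and the third is November 21.
1 February 2017 is a Wednesday, so the first Friday is February 3 and the fourth is February 24.
18 March 2017 does not fall between 21 November 2016 and 24 February 2017, so daylight saving is not in effect and Ishvand Prefecture is at UTC−09:00.
17:30 Ishvand Prefecture + 9h = 02:30 UTC (rolling into the next day, 19 March 2017).
At the standard offset (UTC−05:00), 02:30 UTC − 5h = 21:30 Yalor Sector standard time (rolling into the previous day, 18 March 2017).
Daylight saving runs 7 April – 20 October; the standard-time date in Yalor Sector, 18 March 2017, is outside that window, so Yalor Sector is on standard time at UTC−05:00.
02:30 UTC − 5h = 21:30 Yalor Sector (rolling into the previous day, 18 March 2017).

21:30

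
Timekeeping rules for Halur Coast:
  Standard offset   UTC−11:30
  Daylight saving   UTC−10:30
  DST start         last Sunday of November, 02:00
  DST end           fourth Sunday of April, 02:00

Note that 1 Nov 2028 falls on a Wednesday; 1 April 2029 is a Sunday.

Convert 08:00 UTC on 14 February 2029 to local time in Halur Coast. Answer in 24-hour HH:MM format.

21:30

1 November 2028 is a Wednesday, so Sundays fall on 5, 12, 19, 26; the last is November 26.
1 April 2029 is a Sunday, so the first Sunday is April 1 and the fourth is April 22.
At the standard offset (UTC−11:30), 08:00 UTC − 11h30m = 20:30 Halur Coast standard time (rolling into the previous day, 13 February 2029).
The standard-time date in Halur Coast, 13 February 2029, falls between 26 November 2028 and 22 April 2029, so daylight saving is in effect and Halur Coast is at UTC−10:30.
08:00 UTC − 10h30m = 21:30 local (rolling into the previous day, 13 February 2029).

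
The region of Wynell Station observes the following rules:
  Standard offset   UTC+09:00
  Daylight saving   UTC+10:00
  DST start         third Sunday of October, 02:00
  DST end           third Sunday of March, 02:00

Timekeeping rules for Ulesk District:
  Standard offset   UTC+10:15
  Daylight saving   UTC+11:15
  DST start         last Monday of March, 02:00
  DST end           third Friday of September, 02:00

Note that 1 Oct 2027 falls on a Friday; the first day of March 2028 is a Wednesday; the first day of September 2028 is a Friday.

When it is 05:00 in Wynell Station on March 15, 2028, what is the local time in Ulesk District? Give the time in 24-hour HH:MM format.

1 October 2027 is a Friday, so the first Sunday is October 3 and the third is October 17.
1 March 2028 is a Wednesday, so the first Sunday is March 5 and the third is March 19.
March 15, 2028 falls between 17 October 2027 and 19 March 2028, so daylight saving is in effect and Wynell Station is at UTC+10:00.
05:00 Wynell Station − 10h = 19:00 UTC (rolling into the previous day, 14 March 2028).
1 March 2028 is a Wednesday, so Mondays fall on 6, 13, 20, 27; the last is March 27.
1 September 2028 is a Friday, so the first Friday is September 1 and the third is September 15.
At the standard offset (UTC+10:15), 19:00 UTC + 10h15m = 05:15 Ulesk District standard time (rolling into the next day, 15 March 2028).
Daylight saving runs 27 March – 15 September; the standard-time date in Ulesk District, March 15, 2028, is outside that window, so Ulesk District is on standard time at UTC+10:15.
19:00 UTC + 10h15m = 05:15 Ulesk District (rolling into the next day, 15 March 2028).

05:15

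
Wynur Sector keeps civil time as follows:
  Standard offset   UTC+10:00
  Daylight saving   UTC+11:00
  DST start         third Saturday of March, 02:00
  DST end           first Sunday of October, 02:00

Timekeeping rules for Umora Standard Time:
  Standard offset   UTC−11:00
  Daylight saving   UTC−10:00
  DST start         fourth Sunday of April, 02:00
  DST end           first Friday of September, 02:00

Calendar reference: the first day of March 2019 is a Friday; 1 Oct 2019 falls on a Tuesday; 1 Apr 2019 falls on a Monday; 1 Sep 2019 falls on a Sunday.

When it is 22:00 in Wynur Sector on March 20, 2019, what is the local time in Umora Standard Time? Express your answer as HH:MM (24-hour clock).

1 March 2019 is a Friday, so the first Saturday is March 2 and the third is March 16.
1 October 2019 is a Tuesday, so the first Sunday is October 6.
March 20, 2019 falls between 16 March and 6 October, so daylight saving is in effect and Wynur Sector is at UTC+11:00.
22:00 Wynur Sector − 11h = 11:00 UTC.
1 April 2019 is a Monday, so the first Sunday is April 7 and the fourth is April 28.
1 September 2019 is a Sunday, so the first Friday is September 6.
At the standard offset (UTC−11:00), 11:00 UTC − 11h = 00:00 Umora Standard Time standard time.
The standard-time date in Umora Standard Time, March 20, 2019, does not fall between 28 April and 6 September, so daylight saving is not in effect and Umora Standard Time is at UTC−11:00.
11:00 UTC − 11h = 00:00 Umora Standard Time.

00:00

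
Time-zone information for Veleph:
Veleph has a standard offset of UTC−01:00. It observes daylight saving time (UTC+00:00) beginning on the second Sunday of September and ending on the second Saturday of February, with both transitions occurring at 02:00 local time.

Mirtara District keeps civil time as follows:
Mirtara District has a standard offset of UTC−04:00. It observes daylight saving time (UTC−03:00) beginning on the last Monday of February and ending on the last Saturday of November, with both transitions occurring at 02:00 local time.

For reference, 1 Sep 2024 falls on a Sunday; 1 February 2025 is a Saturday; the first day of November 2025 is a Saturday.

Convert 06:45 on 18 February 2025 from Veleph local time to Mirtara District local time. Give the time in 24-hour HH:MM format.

1 September 2024 is a Sunday, so the first Sunday is September 1 and the second is September 8.
1 February 2025 is a Saturday, so the first Saturday is February 1 and the second is February 8.
18 February 2025 does not fall between 8 September 2024 and 8 February 2025, so daylight saving is not in effect and Veleph is at UTC−01:00.
06:45 Veleph + 1h = 07:45 UTC.
1 February 2025 is a Saturday, so Mondays fall on 3, 10, 17, 24; the last is February 24.
1 November 2025 is a Saturday, so Saturdays fall on 1, 8, 15, 22, 29; the last is November 29.
At the standard offset (UTC−04:00), 07:45 UTC − 4h = 03:45 Mirtara District standard time.
Daylight saving runs 24 February – 29 November; the standard-time date in Mirtara District, 18 February 2025, is outside that window, so Mirtara District is on standard time at UTC−04:00.
07:45 UTC − 4h = 03:45 Mirtara District.

03:45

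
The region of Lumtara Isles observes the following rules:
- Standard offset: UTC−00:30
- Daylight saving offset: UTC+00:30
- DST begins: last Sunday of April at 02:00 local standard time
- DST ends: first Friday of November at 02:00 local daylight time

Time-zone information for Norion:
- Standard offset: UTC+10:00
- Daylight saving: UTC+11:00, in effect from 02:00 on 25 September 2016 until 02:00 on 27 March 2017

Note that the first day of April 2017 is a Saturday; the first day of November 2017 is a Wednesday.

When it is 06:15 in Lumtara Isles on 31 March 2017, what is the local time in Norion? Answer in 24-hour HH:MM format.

16:45

1 April 2017 is a Saturday, so Sundays fall on 2, 9, 16, 23, 30; the last is April 30.
1 November 2017 is a Wednesday, so the first Friday is November 3.
31 March 2017 does not fall between 30 April and 3 November, so daylight saving is not in effect and Lumtara Isles is at UTC−00:30.
06:15 Lumtara Isles + 0h30m = 06:45 UTC.
At the standard offset (UTC+10:00), 06:45 UTC + 10h = 16:45 Norion standard time.
Daylight saving runs 25 September 2016 – 27 March 2017; the standard-time date in Norion, 31 March 2017, is outside that window, so Norion is on standard time at UTC+10:00.
06:45 UTC + 10h = 16:45 Norion.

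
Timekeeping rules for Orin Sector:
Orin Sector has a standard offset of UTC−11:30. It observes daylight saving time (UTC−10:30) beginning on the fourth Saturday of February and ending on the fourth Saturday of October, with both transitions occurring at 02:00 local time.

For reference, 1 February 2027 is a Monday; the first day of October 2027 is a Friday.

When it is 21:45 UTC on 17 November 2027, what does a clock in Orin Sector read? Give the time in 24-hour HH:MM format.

1 February 2027 is a Monday, so the first Saturday is February 6 and the fourth is February 27.
1 October 2027 is a Friday, so the first Saturday is October 2 and the fourth is October 23.
At the standard offset (UTC−11:30), 21:45 UTC − 11h30m = 10:15 Orin Sector standard time.
The standard-time date in Orin Sector, 17 November 2027, does not fall between 27 February and 23 October, so daylight saving is not in effect and Orin Sector is at UTC−11:30.
21:45 UTC − 11h30m = 10:15 local.

10:15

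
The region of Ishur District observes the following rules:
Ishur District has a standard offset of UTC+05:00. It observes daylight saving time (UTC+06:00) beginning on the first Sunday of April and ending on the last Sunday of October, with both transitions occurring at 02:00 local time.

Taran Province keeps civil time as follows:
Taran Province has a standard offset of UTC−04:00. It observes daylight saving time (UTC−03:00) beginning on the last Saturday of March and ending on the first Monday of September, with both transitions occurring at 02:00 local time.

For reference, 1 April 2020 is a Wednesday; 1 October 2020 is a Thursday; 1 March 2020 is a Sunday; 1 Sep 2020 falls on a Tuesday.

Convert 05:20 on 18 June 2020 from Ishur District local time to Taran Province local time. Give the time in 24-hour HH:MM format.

1 April 2020 is a Wednesday, so the first Sunday is April 5.
1 October 2020 is a Thursday, so Sundays fall on 4, 11, 18, 25; the last is October 25.
18 June 2020 falls between 5 April and 25 October, so daylight saving is in effect and Ishur District is at UTC+06:00.
05:20 Ishur District − 6h = 23:20 UTC (rolling into the previous day, 17 June 2020).
1 March 2020 is a Sunday, so Saturdays fall on 7, 14, 21, 28; the last is March 28.
1 September 2020 is a Tuesday, so the first Monday is September 7.
At the standard offset (UTC−04:00), 23:20 UTC − 4h = 19:20 Taran Province standard time.
The standard-time date in Taran Province, 17 June 2020, falls between 28 March and 7 September, so daylight saving is in effect and Taran Province is at UTC−03:00.
23:20 UTC − 3h = 20:20 Taran Province.

20:20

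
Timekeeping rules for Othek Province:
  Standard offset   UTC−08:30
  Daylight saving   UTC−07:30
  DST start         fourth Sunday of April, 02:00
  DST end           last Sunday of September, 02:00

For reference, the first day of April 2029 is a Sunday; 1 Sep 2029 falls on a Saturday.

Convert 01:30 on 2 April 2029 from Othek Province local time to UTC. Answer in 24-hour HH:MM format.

10:00

1 April 2029 is a Sunday, so the first Sunday is April 1 and the fourth is April 22.
1 September 2029 is a Saturday, so Sundays fall on 2, 9, 16, 23, 30; the last is September 30.
2 April 2029 is outside the daylight-saving period (22 April – 30 September), so Othek Province is on standard time, UTC−08:30.
01:30 local + 8h30m = 10:00 UTC.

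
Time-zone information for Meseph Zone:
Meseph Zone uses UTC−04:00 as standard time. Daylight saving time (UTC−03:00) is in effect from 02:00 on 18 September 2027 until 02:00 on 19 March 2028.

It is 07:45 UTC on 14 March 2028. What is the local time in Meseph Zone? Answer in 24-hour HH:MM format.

At the standard offset (UTC−04:00), 07:45 UTC − 4h = 03:45 Meseph Zone standard time.
The standard-time date in Meseph Zone, 14 March 2028, falls between 18 September 2027 and 19 March 2028, so daylight saving is in effect and Meseph Zone is at UTC−03:00.
07:45 UTC − 3h = 04:45 local.

04:45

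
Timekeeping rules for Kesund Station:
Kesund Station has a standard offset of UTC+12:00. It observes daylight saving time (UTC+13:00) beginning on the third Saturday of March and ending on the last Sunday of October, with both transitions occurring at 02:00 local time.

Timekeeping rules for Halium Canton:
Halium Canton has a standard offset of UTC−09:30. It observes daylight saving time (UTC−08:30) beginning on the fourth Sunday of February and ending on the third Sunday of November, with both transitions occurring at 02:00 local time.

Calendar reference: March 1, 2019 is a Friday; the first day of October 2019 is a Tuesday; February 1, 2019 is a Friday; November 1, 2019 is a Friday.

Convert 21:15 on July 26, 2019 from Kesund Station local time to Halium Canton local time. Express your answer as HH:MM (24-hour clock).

23:45

1 March 2019 is a Friday, so the first Saturday is March 2 and the third is March 16.
1 October 2019 is a Tuesday, so Sundays fall on 6, 13, 20, 27; the last is October 27.
July 26, 2019 falls between 16 March and 27 October, so daylight saving is in effect and Kesund Station is at UTC+13:00.
21:15 Kesund Station − 13h = 08:15 UTC.
1 February 2019 is a Friday, so the first Sunday is February 3 and the fourth is February 24.
1 November 2019 is a Friday, so the first Sunday is November 3 and the third is November 17.
At the standard offset (UTC−09:30), 08:15 UTC − 9h30m = 22:45 Halium Canton standard time (rolling into the previous day, 25 July 2019).
The standard-time date in Halium Canton, July 25, 2019, falls between 24 February and 17 November, so daylight saving is in effect and Halium Canton is at UTC−08:30.
08:15 UTC − 8h30m = 23:45 Halium Canton (rolling into the previous day, 25 July 2019).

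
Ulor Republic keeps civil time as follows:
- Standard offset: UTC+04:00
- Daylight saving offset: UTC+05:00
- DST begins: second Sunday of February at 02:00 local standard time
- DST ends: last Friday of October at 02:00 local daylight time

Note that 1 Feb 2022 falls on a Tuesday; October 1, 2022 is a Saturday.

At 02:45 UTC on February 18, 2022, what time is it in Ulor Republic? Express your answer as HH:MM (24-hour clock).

07:45

1 February 2022 is a Tuesday, so the first Sunday is February 6 and the second is February 13.
1 October 2022 is a Saturday, so Fridays fall on 7, 14, 21, 28; the last is October 28.
At the standard offset (UTC+04:00), 02:45 UTC + 4h = 06:45 Ulor Republic standard time.
Daylight saving runs 13 February – 28 October; the standard-time date in Ulor Republic, February 18, 2022, is inside that window, so Ulor Republic is at UTC+05:00.
02:45 UTC + 5h = 07:45 local.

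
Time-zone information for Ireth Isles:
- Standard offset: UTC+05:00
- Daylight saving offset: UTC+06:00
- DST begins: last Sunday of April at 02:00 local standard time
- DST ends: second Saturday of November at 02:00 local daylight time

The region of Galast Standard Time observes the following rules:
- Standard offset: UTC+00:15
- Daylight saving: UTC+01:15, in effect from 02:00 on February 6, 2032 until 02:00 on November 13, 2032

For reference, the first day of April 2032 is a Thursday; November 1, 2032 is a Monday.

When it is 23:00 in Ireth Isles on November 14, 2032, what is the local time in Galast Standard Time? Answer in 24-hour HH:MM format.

18:15

1 April 2032 is a Thursday, so Sundays fall on 4, 11, 18, 25; the last is April 25.
1 November 2032 is a Monday, so the first Saturday is November 6 and the second is November 13.
November 14, 2032 does not fall between 25 April and 13 November, so daylight saving is not in effect and Ireth Isles is at UTC+05:00.
23:00 Ireth Isles − 5h = 18:00 UTC.
At the standard offset (UTC+00:15), 18:00 UTC + 0h15m = 18:15 Galast Standard Time standard time.
The standard-time date in Galast Standard Time, November 14, 2032, is outside the daylight-saving period (6 February – 13 November), so Galast Standard Time is on standard time, UTC+00:15.
18:00 UTC + 0h15m = 18:15 Galast Standard Time.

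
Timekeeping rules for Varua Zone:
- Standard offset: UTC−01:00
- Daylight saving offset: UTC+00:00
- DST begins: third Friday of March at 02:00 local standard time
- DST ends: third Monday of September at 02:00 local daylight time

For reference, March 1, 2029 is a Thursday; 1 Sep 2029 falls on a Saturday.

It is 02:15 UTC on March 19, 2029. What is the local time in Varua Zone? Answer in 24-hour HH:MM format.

1 March 2029 is a Thursday, so the first Friday is March 2 and the third is March 16.
1 September 2029 is a Saturday, so the first Monday is September 3 and the third is September 17.
At the standard offset (UTC−01:00), 02:15 UTC − 1h = 01:15 Varua Zone standard time.
Daylight saving runs 16 March – 17 September; the standard-time date in Varua Zone, March 19, 2029, is inside that window, so Varua Zone is at UTC+00:00.
02:15 UTC + 0h = 02:15 local.

02:15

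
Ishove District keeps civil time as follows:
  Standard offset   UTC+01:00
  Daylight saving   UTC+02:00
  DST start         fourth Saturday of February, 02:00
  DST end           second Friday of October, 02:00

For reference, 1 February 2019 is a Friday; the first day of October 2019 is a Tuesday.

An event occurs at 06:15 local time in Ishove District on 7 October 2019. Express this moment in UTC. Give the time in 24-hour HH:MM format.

1 February 2019 is a Friday, so the first Saturday is February 2 and the fourth is February 23.
1 October 2019 is a Tuesday, so the first Friday is October 4 and the second is October 11.
Daylight saving runs 23 February – 11 October; 7 October 2019 is inside that window, so Ishove District is at UTC+02:00.
06:15 local − 2h = 04:15 UTC.

04:15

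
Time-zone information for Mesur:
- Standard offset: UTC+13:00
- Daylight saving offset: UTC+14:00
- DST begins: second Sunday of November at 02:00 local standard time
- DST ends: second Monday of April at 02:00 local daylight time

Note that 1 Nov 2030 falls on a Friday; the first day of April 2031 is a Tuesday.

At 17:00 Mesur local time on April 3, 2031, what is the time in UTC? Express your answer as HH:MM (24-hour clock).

1 November 2030 is a Friday, so the first Sunday is November 3 and the second is November 10.
1 April 2031 is a Tuesday, so the first Monday is April 7 and the second is April 14.
Daylight saving runs 10 November 2030 – 14 April 2031; April 3, 2031 is inside that window, so Mesur is at UTC+14:00.
17:00 local − 14h = 03:00 UTC.

03:00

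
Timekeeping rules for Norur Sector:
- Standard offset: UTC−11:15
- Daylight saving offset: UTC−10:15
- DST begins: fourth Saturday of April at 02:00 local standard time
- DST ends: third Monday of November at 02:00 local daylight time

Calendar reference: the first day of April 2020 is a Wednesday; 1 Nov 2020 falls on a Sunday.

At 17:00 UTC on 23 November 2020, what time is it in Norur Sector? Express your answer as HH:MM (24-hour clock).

1 April 2020 is a Wednesday, so the first Saturday is April 4 and the fourth is April 25.
1 November 2020 is a Sunday, so the first Monday is November 2 and the third is November 16.
At the standard offset (UTC−11:15), 17:00 UTC − 11h15m = 05:45 Norur Sector standard time.
The standard-time date in Norur Sector, 23 November 2020, does not fall between 25 April and 16 November, so daylight saving is not in effect and Norur Sector is at UTC−11:15.
17:00 UTC − 11h15m = 05:45 local.

05:45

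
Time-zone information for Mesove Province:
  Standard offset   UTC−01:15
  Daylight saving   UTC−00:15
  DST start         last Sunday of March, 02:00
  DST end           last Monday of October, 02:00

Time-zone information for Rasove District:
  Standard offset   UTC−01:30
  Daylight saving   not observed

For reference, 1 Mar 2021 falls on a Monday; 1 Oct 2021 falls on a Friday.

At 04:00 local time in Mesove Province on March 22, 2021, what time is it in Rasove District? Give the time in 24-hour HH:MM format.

03:45

1 March 2021 is a Monday, so Sundays fall on 7, 14, 21, 28; the last is March 28.
1 October 2021 is a Friday, so Mondays fall on 4, 11, 18, 25; the last is October 25.
March 22, 2021 is outside the daylight-saving period (28 March – 25 October), so Mesove Province is on standard time, UTC−01:15.
04:00 Mesove Province + 1h15m = 05:15 UTC.
Rasove District has no daylight saving, so its offset is UTC−01:30 year-round.
05:15 UTC − 1h30m = 03:45 Rasove District.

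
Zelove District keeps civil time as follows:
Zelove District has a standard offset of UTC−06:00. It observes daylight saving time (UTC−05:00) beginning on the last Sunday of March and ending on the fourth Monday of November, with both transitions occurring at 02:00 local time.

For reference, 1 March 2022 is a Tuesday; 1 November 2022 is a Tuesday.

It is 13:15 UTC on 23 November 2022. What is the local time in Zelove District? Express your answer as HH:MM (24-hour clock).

08:15

1 March 2022 is a Tuesday, so Sundays fall on 6, 13, 20, 27; the last is March 27.
1 November 2022 is a Tuesday, so the first Monday is November 7 and the fourth is November 28.
At the standard offset (UTC−06:00), 13:15 UTC − 6h = 07:15 Zelove District standard time.
Daylight saving runs 27 March – 28 November; the standard-time date in Zelove District, 23 November 2022, is inside that window, so Zelove District is at UTC−05:00.
13:15 UTC − 5h = 08:15 local.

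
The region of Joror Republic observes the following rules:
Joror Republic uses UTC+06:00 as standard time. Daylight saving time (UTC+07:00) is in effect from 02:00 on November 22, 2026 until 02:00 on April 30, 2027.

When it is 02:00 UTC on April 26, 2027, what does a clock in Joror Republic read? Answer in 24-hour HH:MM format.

09:00

At the standard offset (UTC+06:00), 02:00 UTC + 6h = 08:00 Joror Republic standard time.
Daylight saving runs 22 November 2026 – 30 April 2027; the standard-time date in Joror Republic, April 26, 2027, is inside that window, so Joror Republic is at UTC+07:00.
02:00 UTC + 7h = 09:00 local.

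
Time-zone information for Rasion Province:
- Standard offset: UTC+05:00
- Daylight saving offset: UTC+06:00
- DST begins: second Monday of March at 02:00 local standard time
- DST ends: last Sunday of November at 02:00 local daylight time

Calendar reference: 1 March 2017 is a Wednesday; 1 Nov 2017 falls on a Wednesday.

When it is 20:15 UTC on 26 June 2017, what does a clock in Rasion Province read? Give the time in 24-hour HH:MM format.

02:15

1 March 2017 is a Wednesday, so the first Monday is March 6 and the second is March 13.
1 November 2017 is a Wednesday, so Sundays fall on 5, 12, 19, 26; the last is November 26.
At the standard offset (UTC+05:00), 20:15 UTC + 5h = 01:15 Rasion Province standard time (rolling into the next day, 27 June 2017).
The standard-time date in Rasion Province, 27 June 2017, falls between 13 March and 26 November, so daylight saving is in effect and Rasion Province is at UTC+06:00.
20:15 UTC + 6h = 02:15 local (rolling into the next day, 27 June 2017).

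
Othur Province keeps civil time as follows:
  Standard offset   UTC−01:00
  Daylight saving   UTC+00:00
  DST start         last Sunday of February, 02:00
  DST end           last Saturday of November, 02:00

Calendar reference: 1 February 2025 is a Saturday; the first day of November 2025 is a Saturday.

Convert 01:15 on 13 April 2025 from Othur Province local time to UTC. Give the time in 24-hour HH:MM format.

01:15

1 February 2025 is a Saturday, so Sundays fall on 2, 9, 16, 23; the last is February 23.
1 November 2025 is a Saturday, so Saturdays fall on 1, 8, 15, 22, 29; the last is November 29.
13 April 2025 falls between 23 February and 29 November, so daylight saving is in effect and Othur Province is at UTC+00:00.
01:15 local − 0h = 01:15 UTC.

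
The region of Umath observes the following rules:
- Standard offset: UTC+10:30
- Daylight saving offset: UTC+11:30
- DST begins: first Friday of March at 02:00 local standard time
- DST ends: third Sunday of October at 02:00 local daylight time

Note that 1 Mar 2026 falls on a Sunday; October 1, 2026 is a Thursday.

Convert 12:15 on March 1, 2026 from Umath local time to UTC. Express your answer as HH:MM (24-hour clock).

01:45

1 March 2026 is a Sunday, so the first Friday is March 6.
1 October 2026 is a Thursday, so the first Sunday is October 4 and the third is October 18.
March 1, 2026 is outside the daylight-saving period (6 March – 18 October), so Umath is on standard time, UTC+10:30.
12:15 local − 10h30m = 01:45 UTC.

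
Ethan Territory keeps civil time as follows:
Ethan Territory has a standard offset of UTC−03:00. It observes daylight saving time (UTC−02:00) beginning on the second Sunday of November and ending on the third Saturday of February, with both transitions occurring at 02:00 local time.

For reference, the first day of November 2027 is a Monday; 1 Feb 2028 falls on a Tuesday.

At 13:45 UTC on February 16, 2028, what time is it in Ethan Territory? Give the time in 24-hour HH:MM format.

11:45

1 November 2027 is a Monday, so the first Sunday is November 7 and the second is November 14.
1 February 2028 is a Tuesday, so the first Saturday is February 5 and the third is February 19.
At the standard offset (UTC−03:00), 13:45 UTC − 3h = 10:45 Ethan Territory standard time.
The standard-time date in Ethan Territory, February 16, 2028, falls between 14 November 2027 and 19 February 2028, so daylight saving is in effect and Ethan Territory is at UTC−02:00.
13:45 UTC − 2h = 11:45 local.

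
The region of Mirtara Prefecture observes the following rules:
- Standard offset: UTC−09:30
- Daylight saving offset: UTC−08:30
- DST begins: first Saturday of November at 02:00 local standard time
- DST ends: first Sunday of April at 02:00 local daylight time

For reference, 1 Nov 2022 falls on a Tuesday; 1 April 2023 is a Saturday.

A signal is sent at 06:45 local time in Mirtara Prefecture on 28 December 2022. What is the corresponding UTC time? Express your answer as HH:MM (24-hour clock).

15:15

1 November 2022 is a Tuesday, so the first Saturday is November 5.
1 April 2023 is a Saturday, so the first Sunday is April 2.
28 December 2022 falls between 5 November 2022 and 2 April 2023, so daylight saving is in effect and Mirtara Prefecture is at UTC−08:30.
06:45 local + 8h30m = 15:15 UTC.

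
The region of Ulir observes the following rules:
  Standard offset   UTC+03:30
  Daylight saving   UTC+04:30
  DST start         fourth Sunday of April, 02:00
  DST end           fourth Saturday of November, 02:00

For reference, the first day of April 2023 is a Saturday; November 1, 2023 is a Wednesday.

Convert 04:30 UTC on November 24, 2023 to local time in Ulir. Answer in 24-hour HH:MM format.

1 April 2023 is a Saturday, so the first Sunday is April 2 and the fourth is April 23.
1 November 2023 is a Wednesday, so the first Saturday is November 4 and the fourth is November 25.
At the standard offset (UTC+03:30), 04:30 UTC + 3h30m = 08:00 Ulir standard time.
The standard-time date in Ulir, November 24, 2023, lies within the daylight-saving period (23 April – 25 November), so Ulir is on daylight time, UTC+04:30.
04:30 UTC + 4h30m = 09:00 local.

09:00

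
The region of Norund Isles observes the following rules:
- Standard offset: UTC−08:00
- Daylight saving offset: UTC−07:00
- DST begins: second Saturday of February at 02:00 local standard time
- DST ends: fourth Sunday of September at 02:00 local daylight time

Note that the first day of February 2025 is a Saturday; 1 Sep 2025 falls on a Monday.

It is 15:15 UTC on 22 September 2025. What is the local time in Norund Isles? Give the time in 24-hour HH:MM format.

08:15

1 February 2025 is a Saturday, so the first Saturday is February 1 and the second is February 8.
1 September 2025 is a Monday, so the first Sunday is September 7 and the fourth is September 28.
At the standard offset (UTC−08:00), 15:15 UTC − 8h = 07:15 Norund Isles standard time.
The standard-time date in Norund Isles, 22 September 2025, lies within the daylight-saving period (8 February – 28 September), so Norund Isles is on daylight time, UTC−07:00.
15:15 UTC − 7h = 08:15 local.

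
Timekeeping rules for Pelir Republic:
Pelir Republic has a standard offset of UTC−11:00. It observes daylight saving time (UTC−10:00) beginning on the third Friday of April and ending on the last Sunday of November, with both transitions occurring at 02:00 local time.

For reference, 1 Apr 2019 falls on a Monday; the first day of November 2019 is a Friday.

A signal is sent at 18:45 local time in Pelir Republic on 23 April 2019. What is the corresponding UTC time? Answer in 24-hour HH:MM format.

04:45

1 April 2019 is a Monday, so the first Friday is April 5 and the third is April 19.
1 November 2019 is a Friday, so Sundays fall on 3, 10, 17, 24; the last is November 24.
23 April 2019 falls between 19 April and 24 November, so daylight saving is in effect and Pelir Republic is at UTC−10:00.
18:45 local + 10h = 04:45 UTC (rolling into the next day, 24 April 2019).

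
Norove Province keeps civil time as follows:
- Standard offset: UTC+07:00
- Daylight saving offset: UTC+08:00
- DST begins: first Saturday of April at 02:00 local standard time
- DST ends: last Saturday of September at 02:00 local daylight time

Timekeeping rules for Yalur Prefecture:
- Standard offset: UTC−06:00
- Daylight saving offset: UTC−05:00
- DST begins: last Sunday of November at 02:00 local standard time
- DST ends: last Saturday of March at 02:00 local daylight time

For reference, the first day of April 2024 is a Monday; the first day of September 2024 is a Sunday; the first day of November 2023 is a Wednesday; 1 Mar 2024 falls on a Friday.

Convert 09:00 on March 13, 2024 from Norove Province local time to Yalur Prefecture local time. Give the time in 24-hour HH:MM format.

1 April 2024 is a Monday, so the first Saturday is April 6.
1 September 2024 is a Sunday, so Saturdays fall on 7, 14, 21, 28; the last is September 28.
March 13, 2024 is outside the daylight-saving period (6 April – 28 September), so Norove Province is on standard time, UTC+07:00.
09:00 Norove Province − 7h = 02:00 UTC.
1 November 2023 is a Wednesday, so Sundays fall on 5, 12, 19, 26; the last is November 26.
1 March 2024 is a Friday, so Saturdays fall on 2, 9, 16, 23, 30; the last is March 30.
At the standard offset (UTC−06:00), 02:00 UTC − 6h = 20:00 Yalur Prefecture standard time (rolling into the previous day, 12 March 2024).
The standard-time date in Yalur Prefecture, March 12, 2024, lies within the daylight-saving period (26 November 2023 – 30 March 2024), so Yalur Prefecture is on daylight time, UTC−05:00.
02:00 UTC − 5h = 21:00 Yalur Prefecture (rolling into the previous day, 12 March 2024).

21:00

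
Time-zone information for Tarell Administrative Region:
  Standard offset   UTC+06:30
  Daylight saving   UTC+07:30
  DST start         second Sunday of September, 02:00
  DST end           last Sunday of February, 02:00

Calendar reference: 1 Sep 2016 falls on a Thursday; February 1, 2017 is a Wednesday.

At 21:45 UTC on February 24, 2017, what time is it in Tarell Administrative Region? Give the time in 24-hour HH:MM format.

1 September 2016 is a Thursday, so the first Sunday is September 4 and the second is September 11.
1 February 2017 is a Wednesday, so Sundays fall on 5, 12, 19, 26; the last is February 26.
At the standard offset (UTC+06:30), 21:45 UTC + 6h30m = 04:15 Tarell Administrative Region standard time (rolling into the next day, 25 February 2017).
The standard-time date in Tarell Administrative Region, February 25, 2017, lies within the daylight-saving period (11 September 2016 – 26 February 2017), so Tarell Administrative Region is on daylight time, UTC+07:30.
21:45 UTC + 7h30m = 05:15 local (rolling into the next day, 25 February 2017).

05:15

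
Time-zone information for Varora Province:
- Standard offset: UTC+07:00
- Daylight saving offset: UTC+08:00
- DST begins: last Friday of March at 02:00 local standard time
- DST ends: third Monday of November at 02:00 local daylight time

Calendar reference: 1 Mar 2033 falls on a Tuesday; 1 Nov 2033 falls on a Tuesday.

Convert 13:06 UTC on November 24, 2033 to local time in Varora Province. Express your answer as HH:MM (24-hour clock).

1 March 2033 is a Tuesday, so Fridays fall on 4, 11, 18, 25; the last is March 25.
1 November 2033 is a Tuesday, so the first Monday is November 7 and the third is November 21.
At the standard offset (UTC+07:00), 13:06 UTC + 7h = 20:06 Varora Province standard time.
Daylight saving runs 25 March – 21 November; the standard-time date in Varora Province, November 24, 2033, is outside that window, so Varora Province is on standard time at UTC+07:00.
13:06 UTC + 7h = 20:06 local.

20:06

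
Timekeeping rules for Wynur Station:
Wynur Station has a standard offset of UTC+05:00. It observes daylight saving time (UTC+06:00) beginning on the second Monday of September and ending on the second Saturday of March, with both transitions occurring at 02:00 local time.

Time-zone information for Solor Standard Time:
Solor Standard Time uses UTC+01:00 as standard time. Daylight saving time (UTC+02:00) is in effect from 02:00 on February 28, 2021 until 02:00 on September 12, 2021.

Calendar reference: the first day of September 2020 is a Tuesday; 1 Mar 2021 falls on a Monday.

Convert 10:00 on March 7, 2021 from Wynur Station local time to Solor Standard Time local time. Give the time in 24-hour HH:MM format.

1 September 2020 is a Tuesday, so the first Monday is September 7 and the second is September 14.
1 March 2021 is a Monday, so the first Saturday is March 6 and the second is March 13.
Daylight saving runs 14 September 2020 – 13 March 2021; March 7, 2021 is inside that window, so Wynur Station is at UTC+06:00.
10:00 Wynur Station − 6h = 04:00 UTC.
At the standard offset (UTC+01:00), 04:00 UTC + 1h = 05:00 Solor Standard Time standard time.
Daylight saving runs 28 February – 12 September; the standard-time date in Solor Standard Time, March 7, 2021, is inside that window, so Solor Standard Time is at UTC+02:00.
04:00 UTC + 2h = 06:00 Solor Standard Time.

06:00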